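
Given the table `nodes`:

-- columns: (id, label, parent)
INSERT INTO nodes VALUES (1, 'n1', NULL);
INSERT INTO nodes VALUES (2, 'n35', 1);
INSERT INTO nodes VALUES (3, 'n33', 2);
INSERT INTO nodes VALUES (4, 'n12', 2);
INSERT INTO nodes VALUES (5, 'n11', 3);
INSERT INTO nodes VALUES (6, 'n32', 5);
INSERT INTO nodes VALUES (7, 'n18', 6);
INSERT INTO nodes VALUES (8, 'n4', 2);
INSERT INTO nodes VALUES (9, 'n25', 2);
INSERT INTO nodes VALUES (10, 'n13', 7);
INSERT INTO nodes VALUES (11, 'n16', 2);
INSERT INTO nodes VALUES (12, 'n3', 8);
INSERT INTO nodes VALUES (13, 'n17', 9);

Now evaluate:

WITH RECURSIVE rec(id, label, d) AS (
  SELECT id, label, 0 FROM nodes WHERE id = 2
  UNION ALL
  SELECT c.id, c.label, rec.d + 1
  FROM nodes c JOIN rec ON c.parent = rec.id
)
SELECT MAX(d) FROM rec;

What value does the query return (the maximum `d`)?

Base: id=2 (n35) at d 0.
Iteration 1: rows with parent in {2} -> n33 (id 3, d 1), n12 (id 4, d 1), n4 (id 8, d 1), n25 (id 9, d 1), n16 (id 11, d 1).
Iteration 2: rows with parent in {3,4,8,9,11} -> n11 (id 5, d 2), n3 (id 12, d 2), n17 (id 13, d 2).
Iteration 3: rows with parent in {5,12,13} -> n32 (id 6, d 3).
Iteration 4: rows with parent in {6} -> n18 (id 7, d 4).
Iteration 5: rows with parent in {7} -> n13 (id 10, d 5).
Iteration 6: no rows with parent in {10}; recursion stops.
d values: 0, 1, 1, 1, 1, 1, 2, 2, 2, 3, 4, 5; the maximum is 5.

5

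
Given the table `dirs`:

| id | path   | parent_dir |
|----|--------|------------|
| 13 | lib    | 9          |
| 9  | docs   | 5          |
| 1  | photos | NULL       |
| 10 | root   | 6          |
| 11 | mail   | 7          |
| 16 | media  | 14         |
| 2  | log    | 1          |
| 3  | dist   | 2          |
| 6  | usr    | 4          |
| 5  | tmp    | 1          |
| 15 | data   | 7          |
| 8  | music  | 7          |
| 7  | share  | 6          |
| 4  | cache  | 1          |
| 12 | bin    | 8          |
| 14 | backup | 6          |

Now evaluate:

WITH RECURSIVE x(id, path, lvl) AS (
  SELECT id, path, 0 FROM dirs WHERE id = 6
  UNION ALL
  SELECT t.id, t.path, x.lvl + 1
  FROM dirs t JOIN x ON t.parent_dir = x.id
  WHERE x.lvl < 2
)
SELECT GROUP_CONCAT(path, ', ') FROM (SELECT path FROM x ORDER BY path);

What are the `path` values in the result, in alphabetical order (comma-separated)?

Base: id=6 (usr) at lvl 0.
Iteration 1: rows with parent_dir in {6} -> share (id 7, lvl 1), root (id 10, lvl 1), backup (id 14, lvl 1).
Iteration 2: rows with parent_dir in {7,10,14} -> music (id 8, lvl 2), mail (id 11, lvl 2), data (id 15, lvl 2), media (id 16, lvl 2).
Iteration 3: lvl < 2 fails for all current rows; recursion stops.

backup, data, mail, media, music, root, share, usr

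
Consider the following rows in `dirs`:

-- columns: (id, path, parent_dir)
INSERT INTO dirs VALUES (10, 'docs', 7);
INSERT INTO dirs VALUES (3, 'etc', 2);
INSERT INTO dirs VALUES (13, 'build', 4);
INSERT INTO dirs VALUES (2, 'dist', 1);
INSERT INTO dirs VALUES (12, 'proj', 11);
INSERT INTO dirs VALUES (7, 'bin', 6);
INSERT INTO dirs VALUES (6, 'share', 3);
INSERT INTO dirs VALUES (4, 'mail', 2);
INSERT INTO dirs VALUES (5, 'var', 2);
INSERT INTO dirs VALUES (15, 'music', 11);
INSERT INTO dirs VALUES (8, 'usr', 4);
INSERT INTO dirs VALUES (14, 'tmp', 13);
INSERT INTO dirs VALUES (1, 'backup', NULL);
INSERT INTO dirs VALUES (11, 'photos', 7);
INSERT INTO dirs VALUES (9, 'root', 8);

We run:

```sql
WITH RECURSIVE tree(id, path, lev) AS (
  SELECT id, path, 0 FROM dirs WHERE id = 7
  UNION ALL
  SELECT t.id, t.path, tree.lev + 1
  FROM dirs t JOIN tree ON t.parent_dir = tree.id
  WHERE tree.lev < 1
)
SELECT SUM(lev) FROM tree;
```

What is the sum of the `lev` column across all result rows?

2

Base: id=7 (bin) at lev 0.
Iteration 1: rows with parent_dir in {7} -> docs (id 10, lev 1), photos (id 11, lev 1).
Iteration 2: lev < 1 fails for all current rows; recursion stops.
SUM(lev) = 0 + 1 + 1 = 2.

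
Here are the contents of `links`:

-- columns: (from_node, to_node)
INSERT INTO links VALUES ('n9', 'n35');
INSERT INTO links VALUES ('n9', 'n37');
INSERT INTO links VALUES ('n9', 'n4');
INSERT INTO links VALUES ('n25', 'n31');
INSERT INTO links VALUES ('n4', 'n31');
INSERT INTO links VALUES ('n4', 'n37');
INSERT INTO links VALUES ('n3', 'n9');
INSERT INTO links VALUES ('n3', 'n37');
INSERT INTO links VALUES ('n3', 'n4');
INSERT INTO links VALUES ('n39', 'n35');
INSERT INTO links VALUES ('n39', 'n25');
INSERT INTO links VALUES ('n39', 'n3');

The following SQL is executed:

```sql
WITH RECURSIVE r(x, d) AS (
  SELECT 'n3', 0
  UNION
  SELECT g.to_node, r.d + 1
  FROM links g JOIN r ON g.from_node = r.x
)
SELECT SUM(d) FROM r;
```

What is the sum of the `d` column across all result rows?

Base: (n3, d=0).
Iteration 1: edges from {n3} -> (n37, d=1), (n4, d=1), (n9, d=1).
Iteration 2: edges from {n37,n4,n9} -> (n31, d=2), (n35, d=2), (n37, d=2), (n4, d=2). [UNION drops 1 duplicate row(s)]
Iteration 3: edges from {n31,n35,n37,n4} -> (n31, d=3), (n37, d=3).
Iteration 4: no outgoing edges from {n31,n37}; recursion stops.
SUM(d) = 0 + 1 + 1 + 1 + 2 + 2 + 2 + 2 + 3 + 3 = 17.

17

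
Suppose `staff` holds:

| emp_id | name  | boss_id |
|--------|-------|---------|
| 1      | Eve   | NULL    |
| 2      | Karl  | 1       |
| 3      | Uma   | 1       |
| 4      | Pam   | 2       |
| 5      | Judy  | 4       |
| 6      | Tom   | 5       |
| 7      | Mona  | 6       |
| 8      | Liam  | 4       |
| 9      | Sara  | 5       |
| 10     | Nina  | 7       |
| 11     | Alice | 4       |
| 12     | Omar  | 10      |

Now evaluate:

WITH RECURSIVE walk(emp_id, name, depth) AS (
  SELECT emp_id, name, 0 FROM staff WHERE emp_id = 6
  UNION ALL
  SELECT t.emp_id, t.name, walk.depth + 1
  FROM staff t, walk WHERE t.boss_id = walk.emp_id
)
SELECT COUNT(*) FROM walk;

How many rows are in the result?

Base: emp_id=6 (Tom) at depth 0.
Iteration 1: rows with boss_id in {6} -> Mona (id 7, depth 1).
Iteration 2: rows with boss_id in {7} -> Nina (id 10, depth 2).
Iteration 3: rows with boss_id in {10} -> Omar (id 12, depth 3).
Iteration 4: no rows with boss_id in {12}; recursion stops.
Total rows emitted: 4.

4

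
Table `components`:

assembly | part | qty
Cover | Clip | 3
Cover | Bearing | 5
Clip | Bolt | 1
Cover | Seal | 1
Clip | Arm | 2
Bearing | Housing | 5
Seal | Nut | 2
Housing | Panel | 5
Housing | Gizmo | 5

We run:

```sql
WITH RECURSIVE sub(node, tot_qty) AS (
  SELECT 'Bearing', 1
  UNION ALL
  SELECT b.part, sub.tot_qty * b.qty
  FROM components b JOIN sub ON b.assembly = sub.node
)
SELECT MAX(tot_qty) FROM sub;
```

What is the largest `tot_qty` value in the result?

Base: (Bearing, tot_qty=1).
Iteration 1: components of {Bearing} -> Housing = 1*5 = 5.
Iteration 2: components of {Housing} -> Gizmo = 5*5 = 25, Panel = 5*5 = 25.
Iteration 3: no further components; recursion stops.
tot_qty values: 1, 5, 25, 25; the maximum is 25.

25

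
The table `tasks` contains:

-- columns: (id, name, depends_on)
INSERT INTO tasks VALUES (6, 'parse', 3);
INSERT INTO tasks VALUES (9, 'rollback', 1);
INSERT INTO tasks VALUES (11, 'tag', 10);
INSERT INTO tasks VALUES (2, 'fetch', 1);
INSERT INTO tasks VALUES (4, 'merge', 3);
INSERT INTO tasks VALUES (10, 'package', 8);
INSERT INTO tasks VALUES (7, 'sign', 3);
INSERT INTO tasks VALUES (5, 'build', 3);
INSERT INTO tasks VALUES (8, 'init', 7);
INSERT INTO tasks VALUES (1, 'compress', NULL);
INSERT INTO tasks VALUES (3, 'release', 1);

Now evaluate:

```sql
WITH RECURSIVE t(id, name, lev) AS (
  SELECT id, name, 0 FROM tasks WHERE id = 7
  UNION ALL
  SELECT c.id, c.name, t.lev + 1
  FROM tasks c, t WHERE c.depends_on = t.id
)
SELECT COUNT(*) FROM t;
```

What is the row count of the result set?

Base: id=7 (sign) at lev 0.
Iteration 1: rows with depends_on in {7} -> init (id 8, lev 1).
Iteration 2: rows with depends_on in {8} -> package (id 10, lev 2).
Iteration 3: rows with depends_on in {10} -> tag (id 11, lev 3).
Iteration 4: no rows with depends_on in {11}; recursion stops.
Total rows emitted: 4.

4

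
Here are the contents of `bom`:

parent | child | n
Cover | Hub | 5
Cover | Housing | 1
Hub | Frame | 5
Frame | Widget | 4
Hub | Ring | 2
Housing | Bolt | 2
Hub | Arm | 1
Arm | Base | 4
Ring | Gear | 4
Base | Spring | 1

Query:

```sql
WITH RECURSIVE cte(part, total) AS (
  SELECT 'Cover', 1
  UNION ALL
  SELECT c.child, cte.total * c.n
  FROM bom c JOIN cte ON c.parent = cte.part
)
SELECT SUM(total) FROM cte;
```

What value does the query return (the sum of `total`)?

229

Base: (Cover, total=1).
Iteration 1: components of {Cover} -> Housing = 1*1 = 1, Hub = 1*5 = 5.
Iteration 2: components of {Housing,Hub} -> Arm = 5*1 = 5, Bolt = 1*2 = 2, Frame = 5*5 = 25, Ring = 5*2 = 10.
Iteration 3: components of {Arm,Bolt,Frame,Ring} -> Base = 5*4 = 20, Gear = 10*4 = 40, Widget = 25*4 = 100.
Iteration 4: components of {Base,Gear,Widget} -> Spring = 20*1 = 20.
Iteration 5: no further components; recursion stops.
SUM(total) = 1 + 5 + 1 + 25 + 10 + 5 + 2 + 100 + 40 + 20 + 20 = 229.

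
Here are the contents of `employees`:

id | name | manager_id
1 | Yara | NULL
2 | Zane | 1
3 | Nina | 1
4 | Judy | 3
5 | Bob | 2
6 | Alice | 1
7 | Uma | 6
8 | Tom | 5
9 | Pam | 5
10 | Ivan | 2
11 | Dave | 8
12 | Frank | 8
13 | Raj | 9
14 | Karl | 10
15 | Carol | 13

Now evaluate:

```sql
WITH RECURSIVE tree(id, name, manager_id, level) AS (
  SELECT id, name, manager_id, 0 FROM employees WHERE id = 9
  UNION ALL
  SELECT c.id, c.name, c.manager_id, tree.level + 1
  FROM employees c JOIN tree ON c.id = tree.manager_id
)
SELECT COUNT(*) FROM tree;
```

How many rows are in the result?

4

Base: id=9 (Pam), manager_id=5, level 0.
Iteration 1: join on id=5 -> Bob (id 5, manager_id=2, level 1).
Iteration 2: join on id=2 -> Zane (id 2, manager_id=1, level 2).
Iteration 3: join on id=1 -> Yara (id 1, manager_id=NULL, level 3).
Iteration 4: manager_id is NULL; no match; recursion stops.
Total rows emitted: 4.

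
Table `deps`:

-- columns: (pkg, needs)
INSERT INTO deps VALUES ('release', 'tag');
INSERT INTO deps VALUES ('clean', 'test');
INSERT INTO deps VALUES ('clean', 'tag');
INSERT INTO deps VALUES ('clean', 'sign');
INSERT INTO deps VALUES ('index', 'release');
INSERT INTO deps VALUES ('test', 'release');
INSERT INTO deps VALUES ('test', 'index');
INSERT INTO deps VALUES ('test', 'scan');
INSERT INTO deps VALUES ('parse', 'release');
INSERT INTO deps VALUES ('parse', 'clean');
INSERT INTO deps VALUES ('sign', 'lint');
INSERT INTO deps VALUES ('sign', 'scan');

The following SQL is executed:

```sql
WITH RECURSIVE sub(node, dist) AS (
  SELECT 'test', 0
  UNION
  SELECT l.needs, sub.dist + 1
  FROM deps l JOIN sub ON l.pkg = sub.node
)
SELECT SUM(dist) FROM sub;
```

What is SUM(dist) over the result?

10

Base: (test, dist=0).
Iteration 1: edges from {test} -> (index, dist=1), (release, dist=1), (scan, dist=1).
Iteration 2: edges from {index,release,scan} -> (release, dist=2), (tag, dist=2).
Iteration 3: edges from {release,tag} -> (tag, dist=3).
Iteration 4: no outgoing edges from {tag}; recursion stops.
SUM(dist) = 0 + 1 + 1 + 1 + 2 + 2 + 3 = 10.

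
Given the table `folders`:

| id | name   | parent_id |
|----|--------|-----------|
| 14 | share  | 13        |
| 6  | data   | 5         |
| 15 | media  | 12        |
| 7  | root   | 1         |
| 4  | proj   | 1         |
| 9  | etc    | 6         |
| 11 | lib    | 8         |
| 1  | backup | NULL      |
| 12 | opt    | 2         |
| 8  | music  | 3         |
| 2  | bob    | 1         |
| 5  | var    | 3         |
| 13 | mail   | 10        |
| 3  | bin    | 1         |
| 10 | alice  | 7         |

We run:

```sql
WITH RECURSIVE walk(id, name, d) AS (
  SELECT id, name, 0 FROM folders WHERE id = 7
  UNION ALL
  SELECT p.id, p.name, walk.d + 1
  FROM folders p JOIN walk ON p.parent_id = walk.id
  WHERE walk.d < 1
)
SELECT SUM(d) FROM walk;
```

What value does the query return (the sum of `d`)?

1

Base: id=7 (root) at d 0.
Iteration 1: rows with parent_id in {7} -> alice (id 10, d 1).
Iteration 2: d < 1 fails for all current rows; recursion stops.
SUM(d) = 0 + 1 = 1.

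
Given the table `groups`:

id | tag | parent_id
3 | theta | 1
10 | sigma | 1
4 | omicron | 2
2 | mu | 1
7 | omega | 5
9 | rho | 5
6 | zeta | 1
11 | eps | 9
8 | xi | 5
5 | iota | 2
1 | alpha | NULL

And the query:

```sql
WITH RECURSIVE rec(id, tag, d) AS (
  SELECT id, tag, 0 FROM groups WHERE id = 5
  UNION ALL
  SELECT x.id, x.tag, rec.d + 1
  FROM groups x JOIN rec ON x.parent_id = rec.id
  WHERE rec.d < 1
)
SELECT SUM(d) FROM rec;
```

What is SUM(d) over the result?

3

Base: id=5 (iota) at d 0.
Iteration 1: rows with parent_id in {5} -> omega (id 7, d 1), xi (id 8, d 1), rho (id 9, d 1).
Iteration 2: d < 1 fails for all current rows; recursion stops.
SUM(d) = 0 + 1 + 1 + 1 = 3.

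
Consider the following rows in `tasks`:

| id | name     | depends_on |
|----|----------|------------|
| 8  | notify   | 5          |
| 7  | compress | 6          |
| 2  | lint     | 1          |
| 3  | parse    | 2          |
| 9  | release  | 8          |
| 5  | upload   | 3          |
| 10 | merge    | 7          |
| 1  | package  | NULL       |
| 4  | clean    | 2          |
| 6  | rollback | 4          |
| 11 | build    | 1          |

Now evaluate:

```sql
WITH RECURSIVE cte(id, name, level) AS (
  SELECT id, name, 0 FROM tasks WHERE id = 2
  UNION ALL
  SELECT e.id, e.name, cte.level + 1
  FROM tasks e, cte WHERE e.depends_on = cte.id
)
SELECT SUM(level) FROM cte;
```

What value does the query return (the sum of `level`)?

20

Base: id=2 (lint) at level 0.
Iteration 1: rows with depends_on in {2} -> parse (id 3, level 1), clean (id 4, level 1).
Iteration 2: rows with depends_on in {3,4} -> upload (id 5, level 2), rollback (id 6, level 2).
Iteration 3: rows with depends_on in {5,6} -> compress (id 7, level 3), notify (id 8, level 3).
Iteration 4: rows with depends_on in {7,8} -> release (id 9, level 4), merge (id 10, level 4).
Iteration 5: no rows with depends_on in {9,10}; recursion stops.
SUM(level) = 0 + 1 + 1 + 2 + 2 + 3 + 3 + 4 + 4 = 20.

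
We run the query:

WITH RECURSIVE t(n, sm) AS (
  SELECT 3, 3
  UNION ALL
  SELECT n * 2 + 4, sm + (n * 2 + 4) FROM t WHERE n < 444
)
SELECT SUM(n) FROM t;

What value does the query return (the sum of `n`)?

Base: n=3, sm=3.
Iteration 1: 3 < 444 holds -> n = 3 * 2 + 4 = 10, sm = 3 + 10 = 13.
Iteration 2: 10 < 444 holds -> n = 10 * 2 + 4 = 24, sm = 13 + 24 = 37.
Iteration 3: 24 < 444 holds -> n = 24 * 2 + 4 = 52, sm = 37 + 52 = 89.
Iteration 4: 52 < 444 holds -> n = 52 * 2 + 4 = 108, sm = 89 + 108 = 197.
Iteration 5: 108 < 444 holds -> n = 108 * 2 + 4 = 220, sm = 197 + 220 = 417.
Iteration 6: 220 < 444 holds -> n = 220 * 2 + 4 = 444, sm = 417 + 444 = 861.
Iteration 7: 444 < 444 fails; recursion stops.
SUM(n) = 3 + 10 + 24 + 52 + 108 + 220 + 444 = 861.

861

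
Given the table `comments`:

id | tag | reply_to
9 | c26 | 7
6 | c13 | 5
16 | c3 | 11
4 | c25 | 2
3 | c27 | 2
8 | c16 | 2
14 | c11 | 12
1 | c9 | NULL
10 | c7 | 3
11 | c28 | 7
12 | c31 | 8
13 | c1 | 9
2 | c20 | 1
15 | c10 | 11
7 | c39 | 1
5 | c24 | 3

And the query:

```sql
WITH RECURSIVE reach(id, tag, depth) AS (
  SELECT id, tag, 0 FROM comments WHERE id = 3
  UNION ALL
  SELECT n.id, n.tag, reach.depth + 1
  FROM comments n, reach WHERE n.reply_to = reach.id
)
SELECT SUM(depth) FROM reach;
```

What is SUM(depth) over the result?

Base: id=3 (c27) at depth 0.
Iteration 1: rows with reply_to in {3} -> c24 (id 5, depth 1), c7 (id 10, depth 1).
Iteration 2: rows with reply_to in {5,10} -> c13 (id 6, depth 2).
Iteration 3: no rows with reply_to in {6}; recursion stops.
SUM(depth) = 0 + 1 + 1 + 2 = 4.

4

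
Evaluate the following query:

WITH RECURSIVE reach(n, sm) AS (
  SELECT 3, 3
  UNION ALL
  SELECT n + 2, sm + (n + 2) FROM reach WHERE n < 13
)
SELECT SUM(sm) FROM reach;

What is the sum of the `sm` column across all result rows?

Base: n=3, sm=3.
Iteration 1: 3 < 13 holds -> n = 3 + 2 = 5, sm = 3 + 5 = 8.
Iteration 2: 5 < 13 holds -> n = 5 + 2 = 7, sm = 8 + 7 = 15.
Iteration 3: 7 < 13 holds -> n = 7 + 2 = 9, sm = 15 + 9 = 24.
Iteration 4: 9 < 13 holds -> n = 9 + 2 = 11, sm = 24 + 11 = 35.
Iteration 5: 11 < 13 holds -> n = 11 + 2 = 13, sm = 35 + 13 = 48.
Iteration 6: 13 < 13 fails; recursion stops.
SUM(sm) = 3 + 8 + 15 + 24 + 35 + 48 = 133.

133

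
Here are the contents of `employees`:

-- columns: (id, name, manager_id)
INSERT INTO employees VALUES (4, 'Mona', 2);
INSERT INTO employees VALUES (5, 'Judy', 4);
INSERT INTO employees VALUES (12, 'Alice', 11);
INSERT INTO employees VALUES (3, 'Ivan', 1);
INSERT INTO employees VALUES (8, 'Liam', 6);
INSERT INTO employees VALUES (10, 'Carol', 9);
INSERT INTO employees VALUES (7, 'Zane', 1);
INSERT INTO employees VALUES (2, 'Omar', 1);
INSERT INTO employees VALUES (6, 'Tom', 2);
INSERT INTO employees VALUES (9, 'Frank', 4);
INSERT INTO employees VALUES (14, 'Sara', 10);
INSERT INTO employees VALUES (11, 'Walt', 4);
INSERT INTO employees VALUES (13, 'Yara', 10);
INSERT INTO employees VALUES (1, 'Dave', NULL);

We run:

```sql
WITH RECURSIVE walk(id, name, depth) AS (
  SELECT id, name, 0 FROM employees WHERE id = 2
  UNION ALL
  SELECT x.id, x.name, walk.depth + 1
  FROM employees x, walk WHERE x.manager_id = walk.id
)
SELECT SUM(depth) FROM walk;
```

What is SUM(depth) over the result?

Base: id=2 (Omar) at depth 0.
Iteration 1: rows with manager_id in {2} -> Mona (id 4, depth 1), Tom (id 6, depth 1).
Iteration 2: rows with manager_id in {4,6} -> Judy (id 5, depth 2), Liam (id 8, depth 2), Frank (id 9, depth 2), Walt (id 11, depth 2).
Iteration 3: rows with manager_id in {5,8,9,11} -> Carol (id 10, depth 3), Alice (id 12, depth 3).
Iteration 4: rows with manager_id in {10,12} -> Yara (id 13, depth 4), Sara (id 14, depth 4).
Iteration 5: no rows with manager_id in {13,14}; recursion stops.
SUM(depth) = 0 + 1 + 1 + 2 + 2 + 2 + 2 + 3 + 3 + 4 + 4 = 24.

24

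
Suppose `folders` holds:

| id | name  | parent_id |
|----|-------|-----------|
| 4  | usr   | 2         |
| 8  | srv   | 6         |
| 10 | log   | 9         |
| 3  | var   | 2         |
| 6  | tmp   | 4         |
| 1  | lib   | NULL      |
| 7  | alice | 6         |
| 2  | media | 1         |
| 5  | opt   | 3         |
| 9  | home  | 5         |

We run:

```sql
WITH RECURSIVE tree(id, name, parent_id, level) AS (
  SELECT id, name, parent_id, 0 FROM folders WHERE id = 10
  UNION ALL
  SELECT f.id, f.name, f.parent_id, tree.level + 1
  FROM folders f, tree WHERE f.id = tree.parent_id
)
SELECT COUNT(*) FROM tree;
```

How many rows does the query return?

6

Base: id=10 (log), parent_id=9, level 0.
Iteration 1: join on id=9 -> home (id 9, parent_id=5, level 1).
Iteration 2: join on id=5 -> opt (id 5, parent_id=3, level 2).
Iteration 3: join on id=3 -> var (id 3, parent_id=2, level 3).
Iteration 4: join on id=2 -> media (id 2, parent_id=1, level 4).
Iteration 5: join on id=1 -> lib (id 1, parent_id=NULL, level 5).
Iteration 6: parent_id is NULL; no match; recursion stops.
Total rows emitted: 6.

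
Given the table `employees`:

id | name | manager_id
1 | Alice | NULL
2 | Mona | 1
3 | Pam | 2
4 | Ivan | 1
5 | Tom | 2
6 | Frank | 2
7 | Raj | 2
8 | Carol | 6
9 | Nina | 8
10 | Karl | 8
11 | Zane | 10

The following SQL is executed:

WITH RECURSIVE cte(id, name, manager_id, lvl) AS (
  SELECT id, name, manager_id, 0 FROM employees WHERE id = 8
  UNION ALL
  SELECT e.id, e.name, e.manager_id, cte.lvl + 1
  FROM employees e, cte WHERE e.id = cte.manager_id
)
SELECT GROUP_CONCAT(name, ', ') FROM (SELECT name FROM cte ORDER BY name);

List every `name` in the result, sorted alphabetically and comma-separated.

Base: id=8 (Carol), manager_id=6, lvl 0.
Iteration 1: join on id=6 -> Frank (id 6, manager_id=2, lvl 1).
Iteration 2: join on id=2 -> Mona (id 2, manager_id=1, lvl 2).
Iteration 3: join on id=1 -> Alice (id 1, manager_id=NULL, lvl 3).
Iteration 4: manager_id is NULL; no match; recursion stops.

Alice, Carol, Frank, Mona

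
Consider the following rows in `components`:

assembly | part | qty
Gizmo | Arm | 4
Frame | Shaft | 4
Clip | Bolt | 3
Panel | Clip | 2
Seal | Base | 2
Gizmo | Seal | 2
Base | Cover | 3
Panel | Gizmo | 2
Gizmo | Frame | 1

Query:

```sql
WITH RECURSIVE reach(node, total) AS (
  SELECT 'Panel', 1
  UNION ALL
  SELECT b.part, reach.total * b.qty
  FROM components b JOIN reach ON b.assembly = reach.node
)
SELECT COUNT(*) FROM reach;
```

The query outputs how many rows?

Base: (Panel, total=1).
Iteration 1: components of {Panel} -> Clip = 1*2 = 2, Gizmo = 1*2 = 2.
Iteration 2: components of {Clip,Gizmo} -> Arm = 2*4 = 8, Bolt = 2*3 = 6, Frame = 2*1 = 2, Seal = 2*2 = 4.
Iteration 3: components of {Arm,Bolt,Frame,Seal} -> Base = 4*2 = 8, Shaft = 2*4 = 8.
Iteration 4: components of {Base,Shaft} -> Cover = 8*3 = 24.
Iteration 5: no further components; recursion stops.
Total rows emitted: 10.

10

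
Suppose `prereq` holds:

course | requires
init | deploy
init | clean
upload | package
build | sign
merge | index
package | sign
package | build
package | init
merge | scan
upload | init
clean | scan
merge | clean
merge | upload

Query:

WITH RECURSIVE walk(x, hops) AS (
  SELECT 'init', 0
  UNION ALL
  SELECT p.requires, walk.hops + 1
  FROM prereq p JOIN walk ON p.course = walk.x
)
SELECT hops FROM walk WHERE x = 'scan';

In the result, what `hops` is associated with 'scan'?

2

Base: (init, hops=0).
Iteration 1: edges from {init} -> (clean, hops=1), (deploy, hops=1).
Iteration 2: edges from {clean,deploy} -> (scan, hops=2).
Iteration 3: no outgoing edges from {scan}; recursion stops.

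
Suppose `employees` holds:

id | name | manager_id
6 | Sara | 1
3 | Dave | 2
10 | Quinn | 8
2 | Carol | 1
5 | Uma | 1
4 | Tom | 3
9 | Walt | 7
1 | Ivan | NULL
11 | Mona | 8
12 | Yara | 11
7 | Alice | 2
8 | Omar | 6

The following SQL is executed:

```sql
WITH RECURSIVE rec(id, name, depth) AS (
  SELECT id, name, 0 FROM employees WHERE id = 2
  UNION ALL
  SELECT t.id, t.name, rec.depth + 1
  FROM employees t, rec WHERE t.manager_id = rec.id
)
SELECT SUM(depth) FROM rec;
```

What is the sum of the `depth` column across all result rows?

6

Base: id=2 (Carol) at depth 0.
Iteration 1: rows with manager_id in {2} -> Dave (id 3, depth 1), Alice (id 7, depth 1).
Iteration 2: rows with manager_id in {3,7} -> Tom (id 4, depth 2), Walt (id 9, depth 2).
Iteration 3: no rows with manager_id in {4,9}; recursion stops.
SUM(depth) = 0 + 1 + 1 + 2 + 2 = 6.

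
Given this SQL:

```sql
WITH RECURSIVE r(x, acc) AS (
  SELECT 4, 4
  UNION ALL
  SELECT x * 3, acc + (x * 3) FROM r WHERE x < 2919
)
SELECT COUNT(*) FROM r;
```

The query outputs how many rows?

8

Base: x=4, acc=4.
Iteration 1: 4 < 2919 holds -> x = 4 * 3 = 12, acc = 4 + 12 = 16.
Iteration 2: 12 < 2919 holds -> x = 12 * 3 = 36, acc = 16 + 36 = 52.
Iteration 3: 36 < 2919 holds -> x = 36 * 3 = 108, acc = 52 + 108 = 160.
Iteration 4: 108 < 2919 holds -> x = 108 * 3 = 324, acc = 160 + 324 = 484.
Iteration 5: 324 < 2919 holds -> x = 324 * 3 = 972, acc = 484 + 972 = 1456.
Iteration 6: 972 < 2919 holds -> x = 972 * 3 = 2916, acc = 1456 + 2916 = 4372.
Iteration 7: 2916 < 2919 holds -> x = 2916 * 3 = 8748, acc = 4372 + 8748 = 13120.
Iteration 8: 8748 < 2919 fails; recursion stops.
Total rows emitted: 8.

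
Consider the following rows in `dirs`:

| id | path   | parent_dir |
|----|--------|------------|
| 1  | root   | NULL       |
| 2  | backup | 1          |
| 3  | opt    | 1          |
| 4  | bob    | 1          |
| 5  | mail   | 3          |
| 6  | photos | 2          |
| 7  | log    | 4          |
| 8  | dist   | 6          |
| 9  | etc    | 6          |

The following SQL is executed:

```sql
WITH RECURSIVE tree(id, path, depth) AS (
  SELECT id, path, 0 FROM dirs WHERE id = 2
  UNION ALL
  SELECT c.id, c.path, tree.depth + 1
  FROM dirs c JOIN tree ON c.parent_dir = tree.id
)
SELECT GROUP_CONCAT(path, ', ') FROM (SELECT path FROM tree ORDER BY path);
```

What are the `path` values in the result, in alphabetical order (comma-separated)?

backup, dist, etc, photos

Base: id=2 (backup) at depth 0.
Iteration 1: rows with parent_dir in {2} -> photos (id 6, depth 1).
Iteration 2: rows with parent_dir in {6} -> dist (id 8, depth 2), etc (id 9, depth 2).
Iteration 3: no rows with parent_dir in {8,9}; recursion stops.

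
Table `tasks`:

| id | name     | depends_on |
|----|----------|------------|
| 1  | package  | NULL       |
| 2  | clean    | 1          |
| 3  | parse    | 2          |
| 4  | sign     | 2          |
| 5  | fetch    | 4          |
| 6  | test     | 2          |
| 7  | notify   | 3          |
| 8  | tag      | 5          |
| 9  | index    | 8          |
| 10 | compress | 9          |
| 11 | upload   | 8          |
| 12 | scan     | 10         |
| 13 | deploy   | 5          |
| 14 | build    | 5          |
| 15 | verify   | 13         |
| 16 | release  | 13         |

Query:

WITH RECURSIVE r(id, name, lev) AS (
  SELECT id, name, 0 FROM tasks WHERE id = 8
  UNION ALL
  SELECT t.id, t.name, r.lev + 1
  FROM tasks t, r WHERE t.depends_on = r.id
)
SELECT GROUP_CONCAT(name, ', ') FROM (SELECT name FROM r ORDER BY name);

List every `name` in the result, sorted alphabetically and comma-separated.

compress, index, scan, tag, upload

Base: id=8 (tag) at lev 0.
Iteration 1: rows with depends_on in {8} -> index (id 9, lev 1), upload (id 11, lev 1).
Iteration 2: rows with depends_on in {9,11} -> compress (id 10, lev 2).
Iteration 3: rows with depends_on in {10} -> scan (id 12, lev 3).
Iteration 4: no rows with depends_on in {12}; recursion stops.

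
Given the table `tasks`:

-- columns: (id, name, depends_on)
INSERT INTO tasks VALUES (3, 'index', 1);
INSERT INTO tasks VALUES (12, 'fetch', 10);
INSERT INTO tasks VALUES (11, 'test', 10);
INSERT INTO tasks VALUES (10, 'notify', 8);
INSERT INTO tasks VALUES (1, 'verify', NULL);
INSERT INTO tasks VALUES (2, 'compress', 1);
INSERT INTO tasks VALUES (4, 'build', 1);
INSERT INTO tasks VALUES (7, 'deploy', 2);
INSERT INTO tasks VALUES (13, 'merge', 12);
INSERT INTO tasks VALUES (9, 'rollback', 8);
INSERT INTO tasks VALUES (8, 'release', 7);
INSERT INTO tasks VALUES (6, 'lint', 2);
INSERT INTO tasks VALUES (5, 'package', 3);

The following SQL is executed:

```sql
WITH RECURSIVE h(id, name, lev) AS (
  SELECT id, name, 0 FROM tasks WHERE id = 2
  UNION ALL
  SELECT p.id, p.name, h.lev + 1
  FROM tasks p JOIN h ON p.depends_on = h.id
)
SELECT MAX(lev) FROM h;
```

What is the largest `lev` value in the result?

Base: id=2 (compress) at lev 0.
Iteration 1: rows with depends_on in {2} -> lint (id 6, lev 1), deploy (id 7, lev 1).
Iteration 2: rows with depends_on in {6,7} -> release (id 8, lev 2).
Iteration 3: rows with depends_on in {8} -> rollback (id 9, lev 3), notify (id 10, lev 3).
Iteration 4: rows with depends_on in {9,10} -> test (id 11, lev 4), fetch (id 12, lev 4).
Iteration 5: rows with depends_on in {11,12} -> merge (id 13, lev 5).
Iteration 6: no rows with depends_on in {13}; recursion stops.
lev values: 0, 1, 1, 2, 3, 3, 4, 4, 5; the maximum is 5.

5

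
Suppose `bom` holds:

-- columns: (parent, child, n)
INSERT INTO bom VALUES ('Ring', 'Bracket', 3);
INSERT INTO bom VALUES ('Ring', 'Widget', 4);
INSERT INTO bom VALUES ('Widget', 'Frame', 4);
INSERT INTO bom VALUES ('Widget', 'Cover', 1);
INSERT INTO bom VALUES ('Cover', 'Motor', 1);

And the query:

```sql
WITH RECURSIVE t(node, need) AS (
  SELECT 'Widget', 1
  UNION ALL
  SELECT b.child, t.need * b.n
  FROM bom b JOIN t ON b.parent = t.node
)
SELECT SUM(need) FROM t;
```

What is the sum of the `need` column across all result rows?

Base: (Widget, need=1).
Iteration 1: components of {Widget} -> Cover = 1*1 = 1, Frame = 1*4 = 4.
Iteration 2: components of {Cover,Frame} -> Motor = 1*1 = 1.
Iteration 3: no further components; recursion stops.
SUM(need) = 1 + 4 + 1 + 1 = 7.

7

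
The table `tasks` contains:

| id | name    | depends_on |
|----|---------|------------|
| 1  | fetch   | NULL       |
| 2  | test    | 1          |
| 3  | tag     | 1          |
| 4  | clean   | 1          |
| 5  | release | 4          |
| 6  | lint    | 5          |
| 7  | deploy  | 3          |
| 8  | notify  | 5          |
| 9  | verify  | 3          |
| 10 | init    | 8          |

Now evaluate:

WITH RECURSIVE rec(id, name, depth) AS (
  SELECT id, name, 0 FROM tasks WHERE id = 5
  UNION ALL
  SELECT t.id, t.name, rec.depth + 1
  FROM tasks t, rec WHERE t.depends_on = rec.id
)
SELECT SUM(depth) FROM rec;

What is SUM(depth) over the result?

Base: id=5 (release) at depth 0.
Iteration 1: rows with depends_on in {5} -> lint (id 6, depth 1), notify (id 8, depth 1).
Iteration 2: rows with depends_on in {6,8} -> init (id 10, depth 2).
Iteration 3: no rows with depends_on in {10}; recursion stops.
SUM(depth) = 0 + 1 + 1 + 2 = 4.

4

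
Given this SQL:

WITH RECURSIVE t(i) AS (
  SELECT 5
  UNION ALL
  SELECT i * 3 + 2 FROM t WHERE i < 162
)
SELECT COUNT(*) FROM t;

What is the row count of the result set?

Base: i=5.
Iteration 1: 5 < 162 holds -> i = 5 * 3 + 2 = 17.
Iteration 2: 17 < 162 holds -> i = 17 * 3 + 2 = 53.
Iteration 3: 53 < 162 holds -> i = 53 * 3 + 2 = 161.
Iteration 4: 161 < 162 holds -> i = 161 * 3 + 2 = 485.
Iteration 5: 485 < 162 fails; recursion stops.
Total rows emitted: 5.

5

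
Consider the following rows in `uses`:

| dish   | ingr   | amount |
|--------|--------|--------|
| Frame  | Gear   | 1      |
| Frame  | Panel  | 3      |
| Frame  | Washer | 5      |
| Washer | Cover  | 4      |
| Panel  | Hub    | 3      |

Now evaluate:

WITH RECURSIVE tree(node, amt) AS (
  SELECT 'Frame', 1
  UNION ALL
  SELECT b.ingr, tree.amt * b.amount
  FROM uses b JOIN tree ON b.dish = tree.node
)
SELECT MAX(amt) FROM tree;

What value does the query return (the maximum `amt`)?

Base: (Frame, amt=1).
Iteration 1: components of {Frame} -> Gear = 1*1 = 1, Panel = 1*3 = 3, Washer = 1*5 = 5.
Iteration 2: components of {Gear,Panel,Washer} -> Cover = 5*4 = 20, Hub = 3*3 = 9.
Iteration 3: no further components; recursion stops.
amt values: 1, 1, 3, 5, 9, 20; the maximum is 20.

20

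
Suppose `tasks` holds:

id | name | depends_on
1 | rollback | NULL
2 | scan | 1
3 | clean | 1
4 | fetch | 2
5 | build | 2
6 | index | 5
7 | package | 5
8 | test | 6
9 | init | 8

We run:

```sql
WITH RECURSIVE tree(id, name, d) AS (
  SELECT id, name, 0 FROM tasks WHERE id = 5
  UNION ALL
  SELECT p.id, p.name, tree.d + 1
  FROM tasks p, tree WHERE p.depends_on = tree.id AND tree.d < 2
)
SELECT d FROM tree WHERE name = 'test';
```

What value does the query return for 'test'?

Base: id=5 (build) at d 0.
Iteration 1: rows with depends_on in {5} -> index (id 6, d 1), package (id 7, d 1).
Iteration 2: rows with depends_on in {6,7} -> test (id 8, d 2).
Iteration 3: d < 2 fails for all current rows; recursion stops.

2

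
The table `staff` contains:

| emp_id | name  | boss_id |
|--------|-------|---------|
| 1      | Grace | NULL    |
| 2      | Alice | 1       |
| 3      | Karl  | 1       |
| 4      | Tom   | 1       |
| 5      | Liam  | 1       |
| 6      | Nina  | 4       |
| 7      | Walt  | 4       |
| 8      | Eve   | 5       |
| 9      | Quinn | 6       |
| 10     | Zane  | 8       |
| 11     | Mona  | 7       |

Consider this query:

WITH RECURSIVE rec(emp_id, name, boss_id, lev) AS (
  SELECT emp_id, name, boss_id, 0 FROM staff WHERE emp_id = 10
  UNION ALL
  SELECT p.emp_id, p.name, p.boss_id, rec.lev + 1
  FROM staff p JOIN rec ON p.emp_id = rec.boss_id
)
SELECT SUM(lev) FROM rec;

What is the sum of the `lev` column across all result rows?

6

Base: emp_id=10 (Zane), boss_id=8, lev 0.
Iteration 1: join on emp_id=8 -> Eve (id 8, boss_id=5, lev 1).
Iteration 2: join on emp_id=5 -> Liam (id 5, boss_id=1, lev 2).
Iteration 3: join on emp_id=1 -> Grace (id 1, boss_id=NULL, lev 3).
Iteration 4: boss_id is NULL; no match; recursion stops.
SUM(lev) = 0 + 1 + 2 + 3 = 6.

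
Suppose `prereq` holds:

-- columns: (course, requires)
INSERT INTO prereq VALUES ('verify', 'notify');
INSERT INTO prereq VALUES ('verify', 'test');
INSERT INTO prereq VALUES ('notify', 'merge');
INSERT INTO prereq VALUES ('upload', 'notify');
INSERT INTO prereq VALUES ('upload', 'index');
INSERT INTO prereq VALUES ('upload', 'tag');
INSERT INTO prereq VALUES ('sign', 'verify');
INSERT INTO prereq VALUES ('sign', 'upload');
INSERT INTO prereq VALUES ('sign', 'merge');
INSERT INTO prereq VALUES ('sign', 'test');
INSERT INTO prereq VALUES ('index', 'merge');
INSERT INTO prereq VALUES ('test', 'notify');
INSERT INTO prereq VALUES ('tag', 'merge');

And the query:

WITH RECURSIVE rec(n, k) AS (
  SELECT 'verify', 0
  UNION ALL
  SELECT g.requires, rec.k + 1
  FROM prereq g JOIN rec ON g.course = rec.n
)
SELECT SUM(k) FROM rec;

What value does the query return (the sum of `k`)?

9

Base: (verify, k=0).
Iteration 1: edges from {verify} -> (notify, k=1), (test, k=1).
Iteration 2: edges from {notify,test} -> (merge, k=2), (notify, k=2).
Iteration 3: edges from {merge,notify} -> (merge, k=3).
Iteration 4: no outgoing edges from {merge}; recursion stops.
SUM(k) = 0 + 1 + 1 + 2 + 2 + 3 = 9.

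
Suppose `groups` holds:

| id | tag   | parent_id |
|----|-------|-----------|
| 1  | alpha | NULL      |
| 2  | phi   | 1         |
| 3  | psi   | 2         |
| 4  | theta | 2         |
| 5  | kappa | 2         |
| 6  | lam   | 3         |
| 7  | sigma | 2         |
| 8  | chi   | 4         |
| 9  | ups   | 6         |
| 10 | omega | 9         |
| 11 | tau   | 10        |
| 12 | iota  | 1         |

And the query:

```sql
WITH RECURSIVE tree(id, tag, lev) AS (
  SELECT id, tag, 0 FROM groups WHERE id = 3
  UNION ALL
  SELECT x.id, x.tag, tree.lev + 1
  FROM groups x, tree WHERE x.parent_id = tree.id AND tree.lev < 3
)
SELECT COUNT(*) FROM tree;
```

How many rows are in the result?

Base: id=3 (psi) at lev 0.
Iteration 1: rows with parent_id in {3} -> lam (id 6, lev 1).
Iteration 2: rows with parent_id in {6} -> ups (id 9, lev 2).
Iteration 3: rows with parent_id in {9} -> omega (id 10, lev 3).
Iteration 4: lev < 3 fails for all current rows; recursion stops.
Total rows emitted: 4.

4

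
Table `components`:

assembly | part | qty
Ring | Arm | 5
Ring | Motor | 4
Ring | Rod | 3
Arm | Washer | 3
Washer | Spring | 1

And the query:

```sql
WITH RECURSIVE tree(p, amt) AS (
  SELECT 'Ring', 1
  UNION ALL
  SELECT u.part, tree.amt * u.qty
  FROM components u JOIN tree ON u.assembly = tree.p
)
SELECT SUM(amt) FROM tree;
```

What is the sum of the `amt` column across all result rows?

43

Base: (Ring, amt=1).
Iteration 1: components of {Ring} -> Arm = 1*5 = 5, Motor = 1*4 = 4, Rod = 1*3 = 3.
Iteration 2: components of {Arm,Motor,Rod} -> Washer = 5*3 = 15.
Iteration 3: components of {Washer} -> Spring = 15*1 = 15.
Iteration 4: no further components; recursion stops.
SUM(amt) = 1 + 5 + 4 + 3 + 15 + 15 = 43.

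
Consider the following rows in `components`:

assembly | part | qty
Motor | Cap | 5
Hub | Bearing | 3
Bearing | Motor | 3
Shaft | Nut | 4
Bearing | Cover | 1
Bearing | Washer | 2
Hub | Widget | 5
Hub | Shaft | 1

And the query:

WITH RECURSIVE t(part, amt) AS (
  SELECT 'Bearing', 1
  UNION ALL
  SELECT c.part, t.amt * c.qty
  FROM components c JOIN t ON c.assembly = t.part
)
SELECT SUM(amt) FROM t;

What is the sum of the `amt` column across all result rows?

22

Base: (Bearing, amt=1).
Iteration 1: components of {Bearing} -> Cover = 1*1 = 1, Motor = 1*3 = 3, Washer = 1*2 = 2.
Iteration 2: components of {Cover,Motor,Washer} -> Cap = 3*5 = 15.
Iteration 3: no further components; recursion stops.
SUM(amt) = 1 + 3 + 1 + 2 + 15 = 22.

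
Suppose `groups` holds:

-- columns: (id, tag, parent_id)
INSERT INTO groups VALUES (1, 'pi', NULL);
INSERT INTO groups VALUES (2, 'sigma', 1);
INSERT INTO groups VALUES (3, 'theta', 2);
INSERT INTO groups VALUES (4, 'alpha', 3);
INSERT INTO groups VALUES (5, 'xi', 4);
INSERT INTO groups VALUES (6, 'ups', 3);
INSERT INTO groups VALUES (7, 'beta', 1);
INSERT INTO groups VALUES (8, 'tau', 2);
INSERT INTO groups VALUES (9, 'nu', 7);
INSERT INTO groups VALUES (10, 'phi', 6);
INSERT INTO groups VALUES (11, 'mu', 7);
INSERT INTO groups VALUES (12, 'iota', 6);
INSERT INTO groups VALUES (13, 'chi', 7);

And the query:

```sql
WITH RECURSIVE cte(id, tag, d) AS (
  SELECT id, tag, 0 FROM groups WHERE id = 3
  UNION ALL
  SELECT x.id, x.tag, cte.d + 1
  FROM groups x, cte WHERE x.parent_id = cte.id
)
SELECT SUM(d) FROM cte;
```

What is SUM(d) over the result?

8

Base: id=3 (theta) at d 0.
Iteration 1: rows with parent_id in {3} -> alpha (id 4, d 1), ups (id 6, d 1).
Iteration 2: rows with parent_id in {4,6} -> xi (id 5, d 2), phi (id 10, d 2), iota (id 12, d 2).
Iteration 3: no rows with parent_id in {5,10,12}; recursion stops.
SUM(d) = 0 + 1 + 1 + 2 + 2 + 2 = 8.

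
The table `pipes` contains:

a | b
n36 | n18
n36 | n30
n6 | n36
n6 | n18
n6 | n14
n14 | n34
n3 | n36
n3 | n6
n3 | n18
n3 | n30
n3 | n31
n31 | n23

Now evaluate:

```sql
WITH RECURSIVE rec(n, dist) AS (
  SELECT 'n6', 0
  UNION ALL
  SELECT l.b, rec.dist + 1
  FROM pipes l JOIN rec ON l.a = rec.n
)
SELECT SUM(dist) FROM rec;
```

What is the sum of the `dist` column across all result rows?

9

Base: (n6, dist=0).
Iteration 1: edges from {n6} -> (n14, dist=1), (n18, dist=1), (n36, dist=1).
Iteration 2: edges from {n14,n18,n36} -> (n18, dist=2), (n30, dist=2), (n34, dist=2).
Iteration 3: no outgoing edges from {n18,n30,n34}; recursion stops.
SUM(dist) = 0 + 1 + 1 + 1 + 2 + 2 + 2 = 9.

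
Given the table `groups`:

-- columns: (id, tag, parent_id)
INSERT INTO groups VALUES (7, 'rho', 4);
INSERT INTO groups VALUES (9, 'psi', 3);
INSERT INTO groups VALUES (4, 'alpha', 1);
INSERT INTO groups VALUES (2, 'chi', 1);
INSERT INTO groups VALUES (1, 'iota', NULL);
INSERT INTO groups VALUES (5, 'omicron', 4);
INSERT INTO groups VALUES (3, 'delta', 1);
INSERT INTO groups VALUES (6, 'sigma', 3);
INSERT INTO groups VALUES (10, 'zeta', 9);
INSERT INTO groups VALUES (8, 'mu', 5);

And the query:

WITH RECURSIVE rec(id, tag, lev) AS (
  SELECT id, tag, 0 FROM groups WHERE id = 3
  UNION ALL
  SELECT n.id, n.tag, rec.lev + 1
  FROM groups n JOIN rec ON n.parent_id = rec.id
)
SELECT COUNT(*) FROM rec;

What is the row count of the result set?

4

Base: id=3 (delta) at lev 0.
Iteration 1: rows with parent_id in {3} -> sigma (id 6, lev 1), psi (id 9, lev 1).
Iteration 2: rows with parent_id in {6,9} -> zeta (id 10, lev 2).
Iteration 3: no rows with parent_id in {10}; recursion stops.
Total rows emitted: 4.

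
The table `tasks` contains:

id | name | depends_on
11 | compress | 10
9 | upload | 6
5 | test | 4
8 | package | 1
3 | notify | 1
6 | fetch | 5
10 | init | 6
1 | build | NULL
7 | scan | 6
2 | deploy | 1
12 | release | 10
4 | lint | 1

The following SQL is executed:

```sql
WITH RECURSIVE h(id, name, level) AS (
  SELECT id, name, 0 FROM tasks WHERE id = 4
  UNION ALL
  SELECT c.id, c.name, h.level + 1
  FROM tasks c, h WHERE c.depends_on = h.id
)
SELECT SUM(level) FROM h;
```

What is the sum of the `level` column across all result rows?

Base: id=4 (lint) at level 0.
Iteration 1: rows with depends_on in {4} -> test (id 5, level 1).
Iteration 2: rows with depends_on in {5} -> fetch (id 6, level 2).
Iteration 3: rows with depends_on in {6} -> scan (id 7, level 3), upload (id 9, level 3), init (id 10, level 3).
Iteration 4: rows with depends_on in {7,9,10} -> compress (id 11, level 4), release (id 12, level 4).
Iteration 5: no rows with depends_on in {11,12}; recursion stops.
SUM(level) = 0 + 1 + 2 + 3 + 3 + 3 + 4 + 4 = 20.

20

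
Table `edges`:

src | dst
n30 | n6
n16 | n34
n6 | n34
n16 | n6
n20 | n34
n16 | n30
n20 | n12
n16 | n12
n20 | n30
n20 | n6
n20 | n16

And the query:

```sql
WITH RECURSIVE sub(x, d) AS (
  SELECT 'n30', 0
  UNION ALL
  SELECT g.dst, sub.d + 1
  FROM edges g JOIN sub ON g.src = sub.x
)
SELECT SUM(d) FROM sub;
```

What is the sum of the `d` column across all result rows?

Base: (n30, d=0).
Iteration 1: edges from {n30} -> (n6, d=1).
Iteration 2: edges from {n6} -> (n34, d=2).
Iteration 3: no outgoing edges from {n34}; recursion stops.
SUM(d) = 0 + 1 + 2 = 3.

3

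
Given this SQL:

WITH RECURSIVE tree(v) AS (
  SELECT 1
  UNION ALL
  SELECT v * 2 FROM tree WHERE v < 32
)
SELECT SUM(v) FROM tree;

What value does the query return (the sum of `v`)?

63

Base: v=1.
Iteration 1: 1 < 32 holds -> v = 1 * 2 = 2.
Iteration 2: 2 < 32 holds -> v = 2 * 2 = 4.
Iteration 3: 4 < 32 holds -> v = 4 * 2 = 8.
Iteration 4: 8 < 32 holds -> v = 8 * 2 = 16.
Iteration 5: 16 < 32 holds -> v = 16 * 2 = 32.
Iteration 6: 32 < 32 fails; recursion stops.
SUM(v) = 1 + 2 + 4 + 8 + 16 + 32 = 63.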